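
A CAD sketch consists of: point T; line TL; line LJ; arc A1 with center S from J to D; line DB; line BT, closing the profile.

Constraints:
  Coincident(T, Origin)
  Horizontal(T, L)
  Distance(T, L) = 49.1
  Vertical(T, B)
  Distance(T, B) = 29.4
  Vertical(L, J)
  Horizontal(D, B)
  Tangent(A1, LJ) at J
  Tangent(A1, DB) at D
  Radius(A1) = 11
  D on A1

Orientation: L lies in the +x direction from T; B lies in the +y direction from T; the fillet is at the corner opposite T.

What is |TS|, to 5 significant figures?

42.310

T is at the origin; T and L share the same y with |TL| = 49.1 and L on the +x side, so L = (49.100, 0.0000). TB is vertical with |TB| = 29.4 and B on the +y side, so B = (0.0000, 29.400). The virtual corner opposite T is at (49.100, 29.400). Tangency of A1 to LJ means the radius SJ is perpendicular to LJ and the tangent condition forces SD to be normal to DB, with radius 11.0, so the center S sits 11.0 in from both sides at S = (38.100, 18.400). Then |TS| = |S − T| = 42.310.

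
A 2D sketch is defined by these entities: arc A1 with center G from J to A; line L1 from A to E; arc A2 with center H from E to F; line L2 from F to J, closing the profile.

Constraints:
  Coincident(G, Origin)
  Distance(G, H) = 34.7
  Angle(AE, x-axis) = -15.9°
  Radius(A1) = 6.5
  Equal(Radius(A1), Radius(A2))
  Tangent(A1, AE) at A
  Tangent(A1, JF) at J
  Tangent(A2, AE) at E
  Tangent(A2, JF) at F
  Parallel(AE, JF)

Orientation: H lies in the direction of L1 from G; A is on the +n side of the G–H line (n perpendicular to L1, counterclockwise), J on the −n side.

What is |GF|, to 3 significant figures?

35.3

Tangency of A1 to both parallel lines with radius 6.5 puts A and J at G ± 6.5·n: A = (1.78, 6.25), J = (-1.78, -6.25). Equal radii place E and F the same way about H: E = H + 6.5·n = (35.2, -3.26), F = H − 6.5·n = (31.6, -15.8). Then |GF| = |F − G| = 35.3.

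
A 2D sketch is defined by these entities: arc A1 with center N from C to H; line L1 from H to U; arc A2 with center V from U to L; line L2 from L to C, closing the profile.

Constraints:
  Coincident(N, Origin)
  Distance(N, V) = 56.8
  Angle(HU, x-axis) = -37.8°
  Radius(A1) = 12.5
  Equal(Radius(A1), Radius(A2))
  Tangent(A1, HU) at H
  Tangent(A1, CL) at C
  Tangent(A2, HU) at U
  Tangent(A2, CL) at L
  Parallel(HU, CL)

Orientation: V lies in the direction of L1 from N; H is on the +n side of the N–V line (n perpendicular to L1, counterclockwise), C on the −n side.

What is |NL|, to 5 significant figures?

58.159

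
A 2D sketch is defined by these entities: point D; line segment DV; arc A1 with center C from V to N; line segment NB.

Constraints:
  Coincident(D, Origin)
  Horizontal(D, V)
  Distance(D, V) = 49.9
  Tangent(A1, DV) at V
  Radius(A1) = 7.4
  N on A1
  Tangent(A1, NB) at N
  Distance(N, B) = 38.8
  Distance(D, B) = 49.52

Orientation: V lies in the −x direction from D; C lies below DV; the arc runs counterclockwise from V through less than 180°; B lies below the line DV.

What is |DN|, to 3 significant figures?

56.6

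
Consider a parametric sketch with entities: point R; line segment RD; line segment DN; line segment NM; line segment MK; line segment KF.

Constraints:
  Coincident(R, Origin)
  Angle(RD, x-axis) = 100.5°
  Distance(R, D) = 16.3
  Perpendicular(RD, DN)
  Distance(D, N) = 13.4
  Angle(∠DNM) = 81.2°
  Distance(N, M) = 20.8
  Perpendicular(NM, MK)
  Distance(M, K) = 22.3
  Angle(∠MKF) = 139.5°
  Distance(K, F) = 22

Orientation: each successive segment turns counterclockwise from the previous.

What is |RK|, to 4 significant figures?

11.85

R is at the origin; RD runs at 100.5° with length 16.3, so D = (-2.970, 16.03). RD ⟂ DN, so DN runs at -169.5°; with |DN| = 13.4, N = (-16.15, 13.59). ∠DNM = 81.2° gives NM at -70.70° from the x-axis; with |NM| = 20.8, M = (-9.271, -6.046). NM is perpendicular to MK, so MK runs at 19.30°; with |MK| = 22.3, K = (11.78, 1.325). Then |RK| = |K − R| = 11.85.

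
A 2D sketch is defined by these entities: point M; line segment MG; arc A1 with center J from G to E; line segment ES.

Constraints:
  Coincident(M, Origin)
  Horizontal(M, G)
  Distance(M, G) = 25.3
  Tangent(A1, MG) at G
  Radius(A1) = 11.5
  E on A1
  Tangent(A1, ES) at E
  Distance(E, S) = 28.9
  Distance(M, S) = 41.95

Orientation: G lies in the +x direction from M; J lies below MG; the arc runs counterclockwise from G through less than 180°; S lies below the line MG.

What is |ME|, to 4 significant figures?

17.70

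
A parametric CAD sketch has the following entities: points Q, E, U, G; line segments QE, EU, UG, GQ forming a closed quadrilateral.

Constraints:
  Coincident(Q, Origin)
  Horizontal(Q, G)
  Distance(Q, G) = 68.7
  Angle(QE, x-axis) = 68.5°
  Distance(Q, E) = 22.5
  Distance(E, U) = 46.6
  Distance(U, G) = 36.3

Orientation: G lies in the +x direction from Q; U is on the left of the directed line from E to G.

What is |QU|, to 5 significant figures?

62.613

Q is at the origin; Q and G share the same y with |QG| = 68.7 and G in +x, so G = (68.7, 0). QE runs at 68.5° with |QE| = 22.5, so E = (8.2463, 20.934). U is determined by |EU| = 46.6 and |UG| = 36.3 together: it lies at the intersection of circle(E, 46.6) and circle(G, 36.3). With |EG| = 63.976, the foot of the radical line on EG is 38.661 from E and the perpendicular offset is √(46.6² − 38.661²) = 26.017. Taking the left-of-EG solution: U = (53.292, 32.868).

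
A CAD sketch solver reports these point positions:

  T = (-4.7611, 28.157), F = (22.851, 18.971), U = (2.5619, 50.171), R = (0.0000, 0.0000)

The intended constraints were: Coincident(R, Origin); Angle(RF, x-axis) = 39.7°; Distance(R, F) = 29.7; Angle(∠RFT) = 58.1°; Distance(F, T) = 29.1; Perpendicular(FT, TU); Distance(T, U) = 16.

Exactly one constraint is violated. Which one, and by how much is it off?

Distance(T, U) = 16 — off by 7.20.

R = (0.00, 0.00) ✓; RF at 39.70° ✓; |RF| = 29.70 ✓; ∠RFT = 58.10° ✓; |FT| = 29.10 ✓; ∠(FT, TU) = 90.00° ✓; |TU| = 23.20 ✗.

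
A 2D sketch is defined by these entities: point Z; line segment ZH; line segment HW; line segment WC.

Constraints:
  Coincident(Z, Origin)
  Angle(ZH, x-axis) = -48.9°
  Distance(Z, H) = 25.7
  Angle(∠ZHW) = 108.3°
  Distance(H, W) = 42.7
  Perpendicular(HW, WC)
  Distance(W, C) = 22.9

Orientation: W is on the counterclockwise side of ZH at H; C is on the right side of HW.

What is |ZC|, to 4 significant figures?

69.39

Z is at the origin; ZH runs at -48.9° with length 25.7, so H = 25.7·(cos -48.9°, sin -48.9°) = (16.89, -19.37). ∠ZHW = 108.3°, so HW runs at -48.9° + (180° − 108.3°) = 22.80° from the x-axis; with |HW| = 42.7, W = H + 42.7·(cos 22.80°, sin 22.80°) = (56.26, -2.820). The perpendicularity gives WC at right angles to HW; with |WC| = 22.9 on the right of HW, C = W + 22.9·(0.3875, -0.9219) = (65.13, -23.93). Then |ZC| = |C − Z| = 69.39.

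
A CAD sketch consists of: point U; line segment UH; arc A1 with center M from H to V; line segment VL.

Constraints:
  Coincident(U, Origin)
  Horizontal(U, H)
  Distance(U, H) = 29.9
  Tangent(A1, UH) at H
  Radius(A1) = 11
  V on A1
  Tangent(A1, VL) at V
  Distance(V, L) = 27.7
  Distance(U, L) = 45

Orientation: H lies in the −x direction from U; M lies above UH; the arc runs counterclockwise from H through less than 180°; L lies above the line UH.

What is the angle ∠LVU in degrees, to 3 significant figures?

127°

Checks: |MV| = 11.00 ✓; ∠(MV, VL) = 90.00° ✓; |VL| = 27.70 ✓; |UL| = 45.00 ✓.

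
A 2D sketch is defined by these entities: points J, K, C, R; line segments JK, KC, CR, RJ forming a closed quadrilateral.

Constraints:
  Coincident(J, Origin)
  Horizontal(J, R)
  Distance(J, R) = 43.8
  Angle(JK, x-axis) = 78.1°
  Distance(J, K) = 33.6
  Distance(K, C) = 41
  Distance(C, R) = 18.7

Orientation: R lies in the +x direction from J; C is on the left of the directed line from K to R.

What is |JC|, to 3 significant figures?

49.1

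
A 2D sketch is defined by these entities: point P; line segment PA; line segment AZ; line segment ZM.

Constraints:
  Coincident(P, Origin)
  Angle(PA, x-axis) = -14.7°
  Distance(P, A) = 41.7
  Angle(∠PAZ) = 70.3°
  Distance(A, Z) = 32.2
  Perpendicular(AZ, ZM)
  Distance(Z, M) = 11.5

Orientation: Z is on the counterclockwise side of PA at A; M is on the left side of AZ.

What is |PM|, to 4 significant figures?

33.16

P is at the origin; PA runs at -14.7° with length 41.7, so A = 41.7·(cos -14.7°, sin -14.7°) = (40.34, -10.58). ∠PAZ = 70.3°, so AZ runs at -14.7° + (180° − 70.3°) = 95.00° from the x-axis; with |AZ| = 32.2, Z = A + 32.2·(cos 95.00°, sin 95.00°) = (37.53, 21.50). AZ ⟂ ZM; with |ZM| = 11.5 on the left of AZ, M = Z + 11.5·(-0.9962, -0.08716) = (26.07, 20.49). Then |PM| = |M − P| = 33.16.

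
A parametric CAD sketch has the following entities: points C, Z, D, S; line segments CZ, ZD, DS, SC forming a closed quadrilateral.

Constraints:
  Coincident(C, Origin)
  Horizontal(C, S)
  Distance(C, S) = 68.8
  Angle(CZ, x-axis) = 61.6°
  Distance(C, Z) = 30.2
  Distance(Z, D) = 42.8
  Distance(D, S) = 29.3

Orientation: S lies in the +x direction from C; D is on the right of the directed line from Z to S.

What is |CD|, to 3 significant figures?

41.1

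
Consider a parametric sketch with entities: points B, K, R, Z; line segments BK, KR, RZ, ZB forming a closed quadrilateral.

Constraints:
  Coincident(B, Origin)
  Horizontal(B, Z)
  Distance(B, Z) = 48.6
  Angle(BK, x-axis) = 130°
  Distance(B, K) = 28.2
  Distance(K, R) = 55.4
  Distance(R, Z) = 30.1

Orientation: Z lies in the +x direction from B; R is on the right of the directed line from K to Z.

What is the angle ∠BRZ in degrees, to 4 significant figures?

114.3°

Checks: |KR| = 55.40 ✓; |RZ| = 30.10 ✓.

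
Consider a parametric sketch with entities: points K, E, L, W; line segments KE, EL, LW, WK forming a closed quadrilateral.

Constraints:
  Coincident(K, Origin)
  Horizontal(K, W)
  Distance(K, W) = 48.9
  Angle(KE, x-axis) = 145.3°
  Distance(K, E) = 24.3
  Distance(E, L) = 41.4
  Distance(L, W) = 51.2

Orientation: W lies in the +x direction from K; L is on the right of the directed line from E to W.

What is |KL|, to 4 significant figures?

21.21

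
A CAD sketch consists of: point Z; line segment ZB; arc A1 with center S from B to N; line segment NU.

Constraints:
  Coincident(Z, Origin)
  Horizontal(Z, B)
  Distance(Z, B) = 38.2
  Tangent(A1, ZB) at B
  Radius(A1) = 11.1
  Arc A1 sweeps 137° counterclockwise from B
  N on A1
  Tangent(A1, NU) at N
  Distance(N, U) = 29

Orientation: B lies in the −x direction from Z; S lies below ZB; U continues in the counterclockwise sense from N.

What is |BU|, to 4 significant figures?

41.31

Z is at the origin; Z and B share the same y with |ZB| = 38.2 and B on the −x side, so B = (-38.20, 0.000). Since A1 is tangent to ZB there, SB ⟂ ZB, so S = B + (0, -11.1) = (-38.20, -11.10). On A1, B sits at bearing 90° from S; a 137° counterclockwise sweep puts N at bearing 227°, so N = S + 11.1·(cos 227°, sin 227°) = (-45.77, -19.22). A1 meets NU tangentially, so SN is at right angles to NU, so NU runs along (−sin 227°, cos 227°); with |NU| = 29.0, U = (-24.56, -39.00). Then |BU| = |U − B| = 41.31.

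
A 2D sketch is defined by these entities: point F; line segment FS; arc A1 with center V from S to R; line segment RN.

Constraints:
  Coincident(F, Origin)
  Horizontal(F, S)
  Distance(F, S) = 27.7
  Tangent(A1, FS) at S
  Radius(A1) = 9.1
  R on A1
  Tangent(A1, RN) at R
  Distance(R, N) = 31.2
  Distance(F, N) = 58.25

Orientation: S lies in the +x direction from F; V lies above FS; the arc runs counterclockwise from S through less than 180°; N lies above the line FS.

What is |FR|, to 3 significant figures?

37.0

Checks: |VS| = 9.100 ✓; |VR| = 9.100 ✓; ∠(VR, RN) = 90.00° ✓; |RN| = 31.20 ✓; |FN| = 58.25 ✓.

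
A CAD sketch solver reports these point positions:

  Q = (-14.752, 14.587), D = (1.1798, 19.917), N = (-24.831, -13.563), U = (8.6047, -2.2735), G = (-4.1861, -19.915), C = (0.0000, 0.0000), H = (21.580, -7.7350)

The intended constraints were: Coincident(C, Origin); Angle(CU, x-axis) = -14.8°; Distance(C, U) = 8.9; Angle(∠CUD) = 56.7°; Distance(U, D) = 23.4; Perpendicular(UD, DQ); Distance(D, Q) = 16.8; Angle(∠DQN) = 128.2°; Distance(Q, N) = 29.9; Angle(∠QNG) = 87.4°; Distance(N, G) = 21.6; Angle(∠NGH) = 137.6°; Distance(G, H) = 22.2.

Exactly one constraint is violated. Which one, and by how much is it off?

Distance(G, H) = 22.2 — off by 6.30.

C = (0.00, 0.00) ✓; CU at -14.80° ✓; |CU| = 8.900 ✓; ∠CUD = 56.70° ✓; |UD| = 23.40 ✓; ∠(UD, DQ) = 90.00° ✓; |DQ| = 16.80 ✓; ∠DQN = 128.2° ✓; |QN| = 29.90 ✓; ∠QNG = 87.40° ✓; |NG| = 21.60 ✓; ∠NGH = 137.6° ✓; |GH| = 28.50 ✗.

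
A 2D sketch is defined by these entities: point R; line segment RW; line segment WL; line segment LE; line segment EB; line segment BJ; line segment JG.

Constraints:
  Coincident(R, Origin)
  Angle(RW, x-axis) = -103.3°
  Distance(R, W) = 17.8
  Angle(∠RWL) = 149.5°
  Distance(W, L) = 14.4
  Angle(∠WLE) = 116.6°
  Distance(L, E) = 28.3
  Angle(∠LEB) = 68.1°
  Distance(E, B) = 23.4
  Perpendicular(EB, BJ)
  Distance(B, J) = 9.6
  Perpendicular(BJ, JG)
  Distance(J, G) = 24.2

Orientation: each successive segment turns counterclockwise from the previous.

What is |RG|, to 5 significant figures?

42.935

R is at the origin; RW runs at -103.3° with length 17.8, so W = (-4.0949, -17.323). ∠RWL = 149.5° gives WL at -72.800° from the x-axis; with |WL| = 14.4, L = (0.16331, -31.079). ∠WLE = 116.6° gives LE at -9.4000° from the x-axis; with |LE| = 28.3, E = (28.083, -35.701). ∠LEB = 68.1° gives EB at 102.50° from the x-axis; with |EB| = 23.4, B = (23.019, -12.855). EB is perpendicular to BJ, so BJ runs at -167.50°; with |BJ| = 9.6, J = (13.646, -14.933). BJ ⟂ JG, so JG runs at -77.500°; with |JG| = 24.2, G = (18.884, -38.560). Then |RG| = |G − R| = 42.935.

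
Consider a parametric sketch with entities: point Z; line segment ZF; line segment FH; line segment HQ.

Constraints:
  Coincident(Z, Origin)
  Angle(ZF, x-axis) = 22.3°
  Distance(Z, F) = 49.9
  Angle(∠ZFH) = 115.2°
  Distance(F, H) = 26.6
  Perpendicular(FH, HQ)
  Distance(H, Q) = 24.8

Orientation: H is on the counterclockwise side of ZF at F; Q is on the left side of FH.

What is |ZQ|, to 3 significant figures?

52.0

∠ZFH = 115.2°, so FH runs at 22.3° + (180° − 115.2°) = 87.1° from the x-axis; with |FH| = 26.6, H = F + 26.6·(cos 87.1°, sin 87.1°) = (47.5, 45.5). FH ⟂ HQ; with |HQ| = 24.8 on the left of FH, Q = H + 24.8·(-0.999, 0.0506) = (22.7, 46.8). Then |ZQ| = |Q − Z| = 52.0.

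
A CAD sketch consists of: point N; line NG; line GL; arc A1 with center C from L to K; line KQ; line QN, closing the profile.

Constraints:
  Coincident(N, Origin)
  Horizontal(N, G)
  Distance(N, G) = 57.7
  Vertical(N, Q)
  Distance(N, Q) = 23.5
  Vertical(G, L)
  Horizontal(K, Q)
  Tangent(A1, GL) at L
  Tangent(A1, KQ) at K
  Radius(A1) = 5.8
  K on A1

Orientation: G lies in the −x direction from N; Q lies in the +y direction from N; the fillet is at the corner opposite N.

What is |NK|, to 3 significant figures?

57.0

The virtual corner opposite N is at (-57.7, 23.5). Tangency of A1 to GL means the radius CL is perpendicular to GL and the tangent condition forces CK to be normal to KQ, with radius 5.8, so the center C sits 5.8 in from both sides at C = (-51.9, 17.7). That places the tangent points at L = (-57.7, 17.7) on GL and K = (-51.9, 23.5) on KQ. Then |NK| = |K − N| = 57.0.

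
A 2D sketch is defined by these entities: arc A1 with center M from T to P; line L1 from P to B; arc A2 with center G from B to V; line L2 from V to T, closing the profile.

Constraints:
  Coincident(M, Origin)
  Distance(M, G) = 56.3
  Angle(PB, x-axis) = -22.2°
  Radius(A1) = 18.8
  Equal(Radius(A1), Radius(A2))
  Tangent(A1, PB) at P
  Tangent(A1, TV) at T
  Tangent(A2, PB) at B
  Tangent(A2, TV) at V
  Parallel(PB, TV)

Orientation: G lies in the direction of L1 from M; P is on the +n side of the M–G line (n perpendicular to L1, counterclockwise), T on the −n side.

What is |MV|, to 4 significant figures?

59.36

Tangency of A1 to both parallel lines with radius 18.8 puts P and T at M ± 18.8·n: P = (7.103, 17.41), T = (-7.103, -17.41). Equal radii place B and V the same way about G: B = G + 18.8·n = (59.23, -3.866), V = G − 18.8·n = (45.02, -38.68). Then |MV| = |V − M| = 59.36.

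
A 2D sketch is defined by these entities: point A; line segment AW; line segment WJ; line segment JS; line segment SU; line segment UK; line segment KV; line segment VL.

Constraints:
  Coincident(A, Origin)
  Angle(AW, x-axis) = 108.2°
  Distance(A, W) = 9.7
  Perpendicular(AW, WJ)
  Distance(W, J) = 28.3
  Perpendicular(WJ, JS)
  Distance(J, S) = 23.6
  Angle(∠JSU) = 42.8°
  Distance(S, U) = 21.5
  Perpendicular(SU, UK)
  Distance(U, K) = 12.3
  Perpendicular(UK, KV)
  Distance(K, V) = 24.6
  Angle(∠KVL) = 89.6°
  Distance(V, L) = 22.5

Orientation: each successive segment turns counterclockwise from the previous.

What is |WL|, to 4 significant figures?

39.86

A is at the origin; AW runs at 108.2° with length 9.7, so W = (-3.030, 9.215). The perpendicularity gives WJ at right angles to AW, so WJ runs at -161.8°; with |WJ| = 28.3, J = (-29.91, 0.3757). WJ is perpendicular to JS, so JS runs at -71.80°; with |JS| = 23.6, S = (-22.54, -22.04). ∠JSU = 42.8° gives SU at 65.40° from the x-axis; with |SU| = 21.5, U = (-13.59, -2.495). SU ⟂ UK, so UK runs at 155.4°; with |UK| = 12.3, K = (-24.78, 2.625). UK ⟂ KV, so KV runs at -114.6°; with |KV| = 24.6, V = (-35.02, -19.74). ∠KVL = 89.6° gives VL at -24.20° from the x-axis; with |VL| = 22.5, L = (-14.49, -28.97). Then |WL| = |L − W| = 39.86.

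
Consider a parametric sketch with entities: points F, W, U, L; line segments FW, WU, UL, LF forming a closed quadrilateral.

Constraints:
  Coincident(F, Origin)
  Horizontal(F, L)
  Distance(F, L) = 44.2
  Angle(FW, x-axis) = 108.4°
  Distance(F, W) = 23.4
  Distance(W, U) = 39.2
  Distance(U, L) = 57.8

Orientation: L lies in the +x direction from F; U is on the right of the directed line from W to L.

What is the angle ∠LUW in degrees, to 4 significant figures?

67.65°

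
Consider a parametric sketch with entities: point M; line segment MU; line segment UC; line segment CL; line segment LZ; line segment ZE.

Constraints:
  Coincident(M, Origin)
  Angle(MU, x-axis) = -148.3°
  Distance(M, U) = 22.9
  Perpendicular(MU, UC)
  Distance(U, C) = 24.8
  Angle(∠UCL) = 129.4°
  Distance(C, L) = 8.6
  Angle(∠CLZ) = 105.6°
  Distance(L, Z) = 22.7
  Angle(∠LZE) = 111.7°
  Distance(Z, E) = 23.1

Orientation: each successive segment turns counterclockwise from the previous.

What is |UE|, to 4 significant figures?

20.60

M is at the origin; MU runs at -148.3° with length 22.9, so U = (-19.48, -12.03). The perpendicularity gives UC at right angles to MU, so UC runs at -58.30°; with |UC| = 24.8, C = (-6.452, -33.13). ∠UCL = 129.4° gives CL at -7.700° from the x-axis; with |CL| = 8.6, L = (2.071, -34.29). ∠CLZ = 105.6° gives LZ at 66.70° from the x-axis; with |LZ| = 22.7, Z = (11.05, -13.44). ∠LZE = 111.7° gives ZE at 135.0° from the x-axis; with |ZE| = 23.1, E = (-5.285, 2.897). Then |UE| = |E − U| = 20.60.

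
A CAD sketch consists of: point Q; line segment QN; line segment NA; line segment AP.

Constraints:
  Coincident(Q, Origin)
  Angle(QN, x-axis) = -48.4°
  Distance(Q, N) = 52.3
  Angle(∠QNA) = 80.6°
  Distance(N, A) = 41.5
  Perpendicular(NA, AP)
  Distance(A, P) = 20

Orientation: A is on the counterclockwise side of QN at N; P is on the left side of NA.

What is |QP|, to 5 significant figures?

45.658

Q is at the origin; QN runs at -48.4° with length 52.3, so N = 52.3·(cos -48.4°, sin -48.4°) = (34.723, -39.110). ∠QNA = 80.6°, so NA runs at -48.4° + (180° − 80.6°) = 51.000° from the x-axis; with |NA| = 41.5, A = N + 41.5·(cos 51.000°, sin 51.000°) = (60.840, -6.8583). The perpendicularity gives AP at right angles to NA; with |AP| = 20.0 on the left of NA, P = A + 20.0·(-0.77715, 0.62932) = (45.297, 5.7281). Then |QP| = |P − Q| = 45.658.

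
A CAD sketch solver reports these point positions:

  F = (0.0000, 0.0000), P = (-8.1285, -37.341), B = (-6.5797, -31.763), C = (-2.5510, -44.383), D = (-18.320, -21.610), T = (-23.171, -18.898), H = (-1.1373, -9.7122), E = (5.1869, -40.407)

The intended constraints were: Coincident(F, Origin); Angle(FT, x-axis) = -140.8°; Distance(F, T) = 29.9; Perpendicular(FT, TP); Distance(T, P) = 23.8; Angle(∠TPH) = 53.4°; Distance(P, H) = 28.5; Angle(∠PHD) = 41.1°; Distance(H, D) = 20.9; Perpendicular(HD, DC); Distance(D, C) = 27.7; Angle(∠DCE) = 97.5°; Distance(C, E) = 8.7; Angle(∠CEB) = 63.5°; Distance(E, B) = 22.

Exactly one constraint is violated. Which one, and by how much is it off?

Distance(E, B) = 22 — off by 7.40.

F = (0.00, 0.00) ✓; FT at -140.8° ✓; |FT| = 29.90 ✓; ∠(FT, TP) = 90.00° ✓; |TP| = 23.80 ✓; ∠TPH = 53.40° ✓; |PH| = 28.50 ✓; ∠PHD = 41.10° ✓; |HD| = 20.90 ✓; ∠(HD, DC) = 90.00° ✓; |DC| = 27.70 ✓; ∠DCE = 97.50° ✓; |CE| = 8.700 ✓; ∠CEB = 63.50° ✓; |EB| = 14.60 ✗.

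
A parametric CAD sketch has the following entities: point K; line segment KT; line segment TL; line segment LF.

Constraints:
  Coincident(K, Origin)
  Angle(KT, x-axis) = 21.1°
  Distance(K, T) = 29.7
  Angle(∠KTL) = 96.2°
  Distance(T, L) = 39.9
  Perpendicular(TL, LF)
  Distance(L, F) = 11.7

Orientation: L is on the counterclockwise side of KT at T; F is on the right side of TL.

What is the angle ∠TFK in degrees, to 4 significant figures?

27.38°

∠KTL = 96.2°, so TL runs at 21.1° + (180° − 96.2°) = 104.9° from the x-axis; with |TL| = 39.9, L = T + 39.9·(cos 104.9°, sin 104.9°) = (17.45, 49.25). TL is perpendicular to LF; with |LF| = 11.7 on the right of TL, F = L + 11.7·(0.9664, 0.2571) = (28.76, 52.26). Then cos ∠TFK = FT·FK / (|FT||FK|), giving 27.38°.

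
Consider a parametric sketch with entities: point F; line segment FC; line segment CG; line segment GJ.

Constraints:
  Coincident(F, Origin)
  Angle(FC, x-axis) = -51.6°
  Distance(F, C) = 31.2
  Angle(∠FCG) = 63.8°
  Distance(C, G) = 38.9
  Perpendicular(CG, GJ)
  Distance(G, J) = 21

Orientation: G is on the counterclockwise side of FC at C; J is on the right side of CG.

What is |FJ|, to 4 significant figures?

55.06

∠FCG = 63.8°, so CG runs at -51.6° + (180° − 63.8°) = 64.60° from the x-axis; with |CG| = 38.9, G = C + 38.9·(cos 64.60°, sin 64.60°) = (36.07, 10.69). The perpendicularity gives GJ at right angles to CG; with |GJ| = 21.0 on the right of CG, J = G + 21.0·(0.9033, -0.4289) = (55.04, 1.681). Then |FJ| = |J − F| = 55.06.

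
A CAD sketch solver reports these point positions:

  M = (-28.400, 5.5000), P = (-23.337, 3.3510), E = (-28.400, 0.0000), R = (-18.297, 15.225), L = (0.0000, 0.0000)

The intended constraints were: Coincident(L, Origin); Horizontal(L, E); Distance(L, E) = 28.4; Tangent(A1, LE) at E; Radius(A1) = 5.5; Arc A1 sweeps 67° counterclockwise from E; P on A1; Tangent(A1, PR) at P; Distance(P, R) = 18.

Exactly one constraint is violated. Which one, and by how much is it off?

Distance(P, R) = 18 — off by 5.10.

L = (0.00, 0.00) ✓; L.y = 0.00, E.y = 0.00 ✓; |LE| = 28.40 ✓; ∠(ME, EL) = 90.00° ✓; |ME| = 5.500 ✓; bearing(M→P) − bearing(M→E) = 67.00° ✓; |MP| = 5.500 ✓; ∠(MP, PR) = 90.00° ✓; |PR| = 12.90 ✗.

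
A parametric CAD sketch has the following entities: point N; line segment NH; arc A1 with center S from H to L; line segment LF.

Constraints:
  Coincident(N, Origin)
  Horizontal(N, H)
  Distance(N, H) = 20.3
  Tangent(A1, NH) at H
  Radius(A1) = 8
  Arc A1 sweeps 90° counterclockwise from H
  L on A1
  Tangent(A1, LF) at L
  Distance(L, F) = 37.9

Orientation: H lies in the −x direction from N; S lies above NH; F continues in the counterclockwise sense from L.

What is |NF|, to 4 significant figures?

47.52

N is at the origin; NH is horizontal with |NH| = 20.3 and H on the −x side, so H = (-20.30, 0.000). Since A1 is tangent to NH there, SH ⟂ NH, so S = H + (0, 8) = (-20.30, 8.000). On A1, H sits at bearing -90° from S; a 90° counterclockwise sweep puts L at bearing 0°, so L = S + 8.0·(cos 0°, sin 0°) = (-12.30, 8.000). The tangent condition forces SL to be normal to LF, so LF runs along (−sin 0°, cos 0°); with |LF| = 37.9, F = (-12.30, 45.90). Then |NF| = |F − N| = 47.52.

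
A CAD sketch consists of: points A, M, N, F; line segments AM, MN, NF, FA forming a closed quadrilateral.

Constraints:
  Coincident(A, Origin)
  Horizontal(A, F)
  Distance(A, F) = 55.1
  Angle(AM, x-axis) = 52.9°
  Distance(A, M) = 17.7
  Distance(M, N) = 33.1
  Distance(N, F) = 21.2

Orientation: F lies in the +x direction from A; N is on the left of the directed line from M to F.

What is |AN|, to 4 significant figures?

47.06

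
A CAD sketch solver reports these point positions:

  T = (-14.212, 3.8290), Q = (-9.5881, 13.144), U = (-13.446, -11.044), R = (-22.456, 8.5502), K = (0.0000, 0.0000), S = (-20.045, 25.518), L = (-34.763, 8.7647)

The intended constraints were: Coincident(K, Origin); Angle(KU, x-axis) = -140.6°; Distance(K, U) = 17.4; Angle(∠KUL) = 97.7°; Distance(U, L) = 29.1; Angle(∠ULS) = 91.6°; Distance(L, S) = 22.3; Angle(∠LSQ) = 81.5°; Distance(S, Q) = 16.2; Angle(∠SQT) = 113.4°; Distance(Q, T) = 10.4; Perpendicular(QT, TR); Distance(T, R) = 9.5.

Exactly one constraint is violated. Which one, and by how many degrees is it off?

Perpendicular(QT, TR) — off by 3.40°.

K = (0.00, 0.00) ✓; KU at -140.6° ✓; |KU| = 17.40 ✓; ∠KUL = 97.70° ✓; |UL| = 29.10 ✓; ∠ULS = 91.60° ✓; |LS| = 22.30 ✓; ∠LSQ = 81.50° ✓; |SQ| = 16.20 ✓; ∠SQT = 113.4° ✓; |QT| = 10.40 ✓; ∠(QT, TR) = 93.40° ✗; |TR| = 9.500 ✓.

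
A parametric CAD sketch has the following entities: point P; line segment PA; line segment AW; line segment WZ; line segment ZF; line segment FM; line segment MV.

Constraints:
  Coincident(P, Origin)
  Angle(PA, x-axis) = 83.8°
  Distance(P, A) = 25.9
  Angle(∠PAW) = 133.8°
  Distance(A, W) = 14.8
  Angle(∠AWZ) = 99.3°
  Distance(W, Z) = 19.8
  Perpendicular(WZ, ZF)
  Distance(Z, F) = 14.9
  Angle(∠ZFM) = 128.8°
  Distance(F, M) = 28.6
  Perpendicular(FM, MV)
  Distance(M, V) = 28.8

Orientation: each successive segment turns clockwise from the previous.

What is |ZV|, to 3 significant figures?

41.6

∠ZFM = 128.8° gives FM at 176° from the x-axis; with |FM| = 28.6, M = (-9.72, 12.5). FM ⟂ MV, so MV runs at 85.7°; with |MV| = 28.8, V = (-7.56, 41.2). Then |ZV| = |V − Z| = 41.6.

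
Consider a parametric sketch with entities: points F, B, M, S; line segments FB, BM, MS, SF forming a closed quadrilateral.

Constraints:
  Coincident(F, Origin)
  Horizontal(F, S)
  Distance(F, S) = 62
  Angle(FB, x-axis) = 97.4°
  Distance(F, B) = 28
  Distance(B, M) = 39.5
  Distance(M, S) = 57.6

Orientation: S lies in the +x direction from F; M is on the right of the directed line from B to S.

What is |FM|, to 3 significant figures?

12.0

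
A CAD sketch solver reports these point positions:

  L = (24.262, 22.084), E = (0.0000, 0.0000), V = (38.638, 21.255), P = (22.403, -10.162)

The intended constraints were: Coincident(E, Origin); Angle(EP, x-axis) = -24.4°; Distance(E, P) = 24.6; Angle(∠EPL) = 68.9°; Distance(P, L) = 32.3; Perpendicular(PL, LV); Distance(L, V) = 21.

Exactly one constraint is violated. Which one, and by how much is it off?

Distance(L, V) = 21 — off by 6.60.

E = (0.00, 0.00) ✓; EP at -24.40° ✓; |EP| = 24.60 ✓; ∠EPL = 68.90° ✓; |PL| = 32.30 ✓; ∠(PL, LV) = 90.00° ✓; |LV| = 14.40 ✗.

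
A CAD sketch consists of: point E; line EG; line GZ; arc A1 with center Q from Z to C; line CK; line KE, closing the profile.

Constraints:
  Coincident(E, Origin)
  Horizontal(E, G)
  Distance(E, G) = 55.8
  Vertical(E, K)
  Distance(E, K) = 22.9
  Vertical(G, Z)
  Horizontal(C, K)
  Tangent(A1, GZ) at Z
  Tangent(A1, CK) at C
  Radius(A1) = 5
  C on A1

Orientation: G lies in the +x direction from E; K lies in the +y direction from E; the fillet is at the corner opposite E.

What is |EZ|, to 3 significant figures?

58.6

E is at the origin; E and G share the same y with |EG| = 55.8 and G on the +x side, so G = (55.8, 0.00). EK is vertical with |EK| = 22.9 and K on the +y side, so K = (0.00, 22.9). The virtual corner opposite E is at (55.8, 22.9). A1 meets GZ tangentially, so QZ is at right angles to GZ and tangency of A1 to CK means the radius QC is perpendicular to CK, with radius 5.0, so the center Q sits 5.0 in from both sides at Q = (50.8, 17.9). That places the tangent points at Z = (55.8, 17.9) on GZ and C = (50.8, 22.9) on CK. Then |EZ| = |Z − E| = 58.6.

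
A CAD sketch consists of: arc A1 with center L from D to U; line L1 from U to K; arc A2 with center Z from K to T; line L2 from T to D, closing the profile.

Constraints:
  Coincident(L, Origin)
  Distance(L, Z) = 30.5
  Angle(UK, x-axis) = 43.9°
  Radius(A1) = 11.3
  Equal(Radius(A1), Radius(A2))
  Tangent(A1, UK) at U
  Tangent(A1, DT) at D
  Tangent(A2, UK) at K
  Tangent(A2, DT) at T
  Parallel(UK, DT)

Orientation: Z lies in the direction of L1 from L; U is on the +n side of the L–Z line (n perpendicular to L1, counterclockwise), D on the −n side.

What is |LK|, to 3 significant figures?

32.5

The slot axis is L1's direction at 43.9°, so u = (cos 43.9°, sin 43.9°) = (0.721, 0.693) and n = (−sin 43.9°, cos 43.9°) = (-0.693, 0.721). L is at the origin and Z lies 30.5 along u from L, so Z = 30.5·u = (22.0, 21.1). Tangency of A1 to both parallel lines with radius 11.3 puts U and D at L ± 11.3·n: U = (-7.84, 8.14), D = (7.84, -8.14). Equal radii place K and T the same way about Z: K = Z + 11.3·n = (14.1, 29.3), T = Z − 11.3·n = (29.8, 13.0). Then |LK| = |K − L| = 32.5.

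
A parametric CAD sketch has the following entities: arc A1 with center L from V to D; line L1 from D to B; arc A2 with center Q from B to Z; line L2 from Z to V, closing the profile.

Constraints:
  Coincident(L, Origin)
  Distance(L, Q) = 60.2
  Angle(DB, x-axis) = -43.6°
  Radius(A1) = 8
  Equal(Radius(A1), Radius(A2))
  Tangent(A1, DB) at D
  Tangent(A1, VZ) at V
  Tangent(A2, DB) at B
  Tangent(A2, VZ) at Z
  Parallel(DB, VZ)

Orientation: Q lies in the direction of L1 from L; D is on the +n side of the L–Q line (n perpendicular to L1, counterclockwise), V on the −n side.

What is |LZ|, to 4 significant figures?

60.73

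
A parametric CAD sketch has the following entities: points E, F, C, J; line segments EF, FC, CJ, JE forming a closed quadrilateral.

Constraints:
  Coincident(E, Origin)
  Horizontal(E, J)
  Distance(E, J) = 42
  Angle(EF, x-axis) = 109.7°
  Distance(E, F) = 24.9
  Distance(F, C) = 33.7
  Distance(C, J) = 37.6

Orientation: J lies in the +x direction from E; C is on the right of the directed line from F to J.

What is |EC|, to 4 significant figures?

9.027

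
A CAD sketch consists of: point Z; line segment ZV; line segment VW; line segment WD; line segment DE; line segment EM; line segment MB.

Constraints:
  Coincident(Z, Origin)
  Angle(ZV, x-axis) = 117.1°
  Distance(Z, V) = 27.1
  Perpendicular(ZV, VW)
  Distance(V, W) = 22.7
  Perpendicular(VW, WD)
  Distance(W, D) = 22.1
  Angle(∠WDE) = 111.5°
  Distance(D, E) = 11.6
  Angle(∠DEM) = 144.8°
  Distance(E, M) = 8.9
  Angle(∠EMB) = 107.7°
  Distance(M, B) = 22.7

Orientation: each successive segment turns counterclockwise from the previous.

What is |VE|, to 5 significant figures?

28.917

Z is at the origin; ZV runs at 117.1° with length 27.1, so V = (-12.345, 24.125). ZV is perpendicular to VW, so VW runs at -152.90°; with |VW| = 22.7, W = (-32.553, 13.784). The perpendicularity gives WD at right angles to VW, so WD runs at -62.900°; with |WD| = 22.1, D = (-22.486, -5.8898). ∠WDE = 111.5° gives DE at 5.6000° from the x-axis; with |DE| = 11.6, E = (-10.941, -4.7578). Then |VE| = |E − V| = 28.917.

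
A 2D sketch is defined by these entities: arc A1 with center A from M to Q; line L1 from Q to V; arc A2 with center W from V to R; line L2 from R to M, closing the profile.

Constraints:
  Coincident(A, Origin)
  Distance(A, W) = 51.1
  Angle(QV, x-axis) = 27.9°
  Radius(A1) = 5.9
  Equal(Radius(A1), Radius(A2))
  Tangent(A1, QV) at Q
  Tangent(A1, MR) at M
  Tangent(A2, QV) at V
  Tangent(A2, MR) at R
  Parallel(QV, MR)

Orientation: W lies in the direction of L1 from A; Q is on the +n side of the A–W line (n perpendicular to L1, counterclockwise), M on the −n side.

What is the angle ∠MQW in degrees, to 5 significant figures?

83.414°

The slot axis is L1's direction at 27.9°, so u = (cos 27.9°, sin 27.9°) = (0.88377, 0.46793) and n = (−sin 27.9°, cos 27.9°) = (-0.46793, 0.88377). A is at the origin and W lies 51.1 along u from A, so W = 51.1·u = (45.160, 23.911). Tangency of A1 to both parallel lines with radius 5.9 puts Q and M at A ± 5.9·n: Q = (-2.7608, 5.2142), M = (2.7608, -5.2142). Then cos ∠MQW = QM·QW / (|QM||QW|), giving 83.414°.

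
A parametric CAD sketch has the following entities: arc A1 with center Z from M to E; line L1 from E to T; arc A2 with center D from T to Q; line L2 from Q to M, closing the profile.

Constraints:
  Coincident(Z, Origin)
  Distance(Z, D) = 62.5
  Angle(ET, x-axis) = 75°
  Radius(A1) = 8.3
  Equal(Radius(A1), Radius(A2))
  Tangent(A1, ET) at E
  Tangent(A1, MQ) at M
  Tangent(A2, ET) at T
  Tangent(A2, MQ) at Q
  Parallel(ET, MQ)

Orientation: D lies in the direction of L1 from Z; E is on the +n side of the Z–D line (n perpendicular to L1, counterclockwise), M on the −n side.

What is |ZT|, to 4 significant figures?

63.05

The slot axis is L1's direction at 75.0°, so u = (cos 75.0°, sin 75.0°) = (0.2588, 0.9659) and n = (−sin 75.0°, cos 75.0°) = (-0.9659, 0.2588). Z is at the origin and D lies 62.5 along u from Z, so D = 62.5·u = (16.18, 60.37). Tangency of A1 to both parallel lines with radius 8.3 puts E and M at Z ± 8.3·n: E = (-8.017, 2.148), M = (8.017, -2.148). Equal radii place T and Q the same way about D: T = D + 8.3·n = (8.159, 62.52), Q = D − 8.3·n = (24.19, 58.22). Then |ZT| = |T − Z| = 63.05.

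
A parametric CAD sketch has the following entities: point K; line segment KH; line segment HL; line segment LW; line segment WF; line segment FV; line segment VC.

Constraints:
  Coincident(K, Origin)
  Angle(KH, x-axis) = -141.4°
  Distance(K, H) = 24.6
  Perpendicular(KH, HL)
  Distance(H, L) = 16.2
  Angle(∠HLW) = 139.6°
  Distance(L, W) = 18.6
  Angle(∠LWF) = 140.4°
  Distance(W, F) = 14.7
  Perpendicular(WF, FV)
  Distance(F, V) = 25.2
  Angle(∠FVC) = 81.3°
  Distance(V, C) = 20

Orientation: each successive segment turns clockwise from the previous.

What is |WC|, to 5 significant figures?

22.747

K is at the origin; KH runs at -141.4° with length 24.6, so H = (-19.225, -15.347). KH is perpendicular to HL, so HL runs at 128.60°; with |HL| = 16.2, L = (-29.332, -2.6868). ∠HLW = 139.6° gives LW at 88.200° from the x-axis; with |LW| = 18.6, W = (-28.748, 15.904). ∠LWF = 140.4° gives WF at 48.600° from the x-axis; with |WF| = 14.7, F = (-19.027, 26.931). The perpendicularity gives FV at right angles to WF, so FV runs at -41.400°; with |FV| = 25.2, V = (-0.12393, 10.266). ∠FVC = 81.3° gives VC at -140.10° from the x-axis; with |VC| = 20.0, C = (-15.467, -2.5634). Then |WC| = |C − W| = 22.747.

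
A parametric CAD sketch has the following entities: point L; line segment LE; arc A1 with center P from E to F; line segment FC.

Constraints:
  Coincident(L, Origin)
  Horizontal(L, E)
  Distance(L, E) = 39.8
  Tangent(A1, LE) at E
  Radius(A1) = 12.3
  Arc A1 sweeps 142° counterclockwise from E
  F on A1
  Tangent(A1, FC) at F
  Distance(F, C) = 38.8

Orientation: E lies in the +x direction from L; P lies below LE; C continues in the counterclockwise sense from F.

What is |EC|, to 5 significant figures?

51.323

L is at the origin; L and E share the same y with |LE| = 39.8 and E on the +x side, so E = (39.800, 0.0000). The tangent condition forces PE to be normal to LE, so P = E + (0, -12.3) = (39.800, -12.300). On A1, E sits at bearing 90° from P; a 142° counterclockwise sweep puts F at bearing 232°, so F = P + 12.3·(cos 232°, sin 232°) = (32.227, -21.993). A1 meets FC tangentially, so PF is at right angles to FC, so FC runs along (−sin 232°, cos 232°); with |FC| = 38.8, C = (62.802, -45.880). Then |EC| = |C − E| = 51.323.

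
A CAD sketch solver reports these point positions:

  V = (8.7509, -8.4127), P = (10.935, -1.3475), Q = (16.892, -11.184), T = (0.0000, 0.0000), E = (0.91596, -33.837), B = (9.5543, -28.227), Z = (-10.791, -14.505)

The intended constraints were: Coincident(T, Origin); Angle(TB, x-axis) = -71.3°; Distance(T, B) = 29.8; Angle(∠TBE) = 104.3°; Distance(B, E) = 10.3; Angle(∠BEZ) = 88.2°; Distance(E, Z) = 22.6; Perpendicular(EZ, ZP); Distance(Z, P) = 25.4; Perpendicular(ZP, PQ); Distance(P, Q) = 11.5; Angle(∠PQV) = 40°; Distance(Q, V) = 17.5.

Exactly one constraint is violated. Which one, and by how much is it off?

Distance(Q, V) = 17.5 — off by 8.90.

T = (0.00, 0.00) ✓; TB at -71.30° ✓; |TB| = 29.80 ✓; ∠TBE = 104.3° ✓; |BE| = 10.30 ✓; ∠BEZ = 88.20° ✓; |EZ| = 22.60 ✓; ∠(EZ, ZP) = 90.00° ✓; |ZP| = 25.40 ✓; ∠(ZP, PQ) = 90.00° ✓; |PQ| = 11.50 ✓; ∠PQV = 40.00° ✓; |QV| = 8.600 ✗.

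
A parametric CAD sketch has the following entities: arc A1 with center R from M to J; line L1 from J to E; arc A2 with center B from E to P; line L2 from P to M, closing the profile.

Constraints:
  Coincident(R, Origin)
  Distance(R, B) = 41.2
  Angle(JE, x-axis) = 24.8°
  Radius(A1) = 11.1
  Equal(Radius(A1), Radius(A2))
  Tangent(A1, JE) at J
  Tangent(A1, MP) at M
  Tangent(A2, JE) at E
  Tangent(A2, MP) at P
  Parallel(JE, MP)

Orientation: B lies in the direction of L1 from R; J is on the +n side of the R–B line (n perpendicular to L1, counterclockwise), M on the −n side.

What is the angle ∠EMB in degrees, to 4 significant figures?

13.24°

Tangency of A1 to both parallel lines with radius 11.1 puts J and M at R ± 11.1·n: J = (-4.656, 10.08), M = (4.656, -10.08). Equal radii place E and P the same way about B: E = B + 11.1·n = (32.74, 27.36), P = B − 11.1·n = (42.06, 7.205). Then cos ∠EMB = ME·MB / (|ME||MB|), giving 13.24°.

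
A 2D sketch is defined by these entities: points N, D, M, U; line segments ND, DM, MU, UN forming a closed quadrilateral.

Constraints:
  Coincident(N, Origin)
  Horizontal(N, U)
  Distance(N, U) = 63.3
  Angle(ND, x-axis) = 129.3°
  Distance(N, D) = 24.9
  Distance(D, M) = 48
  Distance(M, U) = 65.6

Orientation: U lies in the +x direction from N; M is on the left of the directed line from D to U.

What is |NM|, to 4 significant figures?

54.35

N is at the origin; N and U share the same y with |NU| = 63.3 and U in +x, so U = (63.3, 0). ND runs at 129.3° with |ND| = 24.9, so D = (-15.77, 19.27). M is determined by |DM| = 48.0 and |MU| = 65.6 together: it lies at the intersection of circle(D, 48.0) and circle(U, 65.6). With |DU| = 81.39, the foot of the radical line on DU is 28.41 from D and the perpendicular offset is √(48.0² − 28.41²) = 38.69. Taking the left-of-DU solution: M = (20.99, 50.13).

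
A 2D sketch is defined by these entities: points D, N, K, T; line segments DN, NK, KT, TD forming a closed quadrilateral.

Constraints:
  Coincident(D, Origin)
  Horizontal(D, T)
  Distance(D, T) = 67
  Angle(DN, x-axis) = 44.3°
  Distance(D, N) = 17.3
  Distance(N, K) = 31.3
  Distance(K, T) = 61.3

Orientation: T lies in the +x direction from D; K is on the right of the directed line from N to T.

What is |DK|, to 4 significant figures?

20.91

D is at the origin; DT is horizontal with |DT| = 67.0 and T in +x, so T = (67.0, 0). DN runs at 44.3° with |DN| = 17.3, so N = (12.38, 12.08). K is determined by |NK| = 31.3 and |KT| = 61.3 together: it lies at the intersection of circle(N, 31.3) and circle(T, 61.3). With |NT| = 55.94, the foot of the radical line on NT is 3.139 from N and the perpendicular offset is √(31.3² − 3.139²) = 31.14. Taking the right-of-NT solution: K = (8.720, -19.00).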